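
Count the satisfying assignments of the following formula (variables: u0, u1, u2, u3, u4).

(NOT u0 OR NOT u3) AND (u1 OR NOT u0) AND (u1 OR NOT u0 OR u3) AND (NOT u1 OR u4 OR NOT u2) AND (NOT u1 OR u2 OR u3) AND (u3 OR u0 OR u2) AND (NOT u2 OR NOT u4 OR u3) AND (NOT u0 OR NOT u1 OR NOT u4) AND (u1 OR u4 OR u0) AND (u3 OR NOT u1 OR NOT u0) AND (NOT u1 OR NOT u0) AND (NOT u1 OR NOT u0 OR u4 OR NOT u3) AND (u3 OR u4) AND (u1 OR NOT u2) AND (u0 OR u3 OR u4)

4

There are 2^5 = 32 truth assignments over (u0, u1, u2, u3, u4).
Split on u2. With u2 = true, the clauses containing u2 are satisfied and NOT u2 drops from the rest; 1 of the 2^4 = 16 assignments to the other variables satisfy what remains.
With u2 = false, by the same count on the reduced clause set, 3 assignments work.
Total: 1 + 3 = 4.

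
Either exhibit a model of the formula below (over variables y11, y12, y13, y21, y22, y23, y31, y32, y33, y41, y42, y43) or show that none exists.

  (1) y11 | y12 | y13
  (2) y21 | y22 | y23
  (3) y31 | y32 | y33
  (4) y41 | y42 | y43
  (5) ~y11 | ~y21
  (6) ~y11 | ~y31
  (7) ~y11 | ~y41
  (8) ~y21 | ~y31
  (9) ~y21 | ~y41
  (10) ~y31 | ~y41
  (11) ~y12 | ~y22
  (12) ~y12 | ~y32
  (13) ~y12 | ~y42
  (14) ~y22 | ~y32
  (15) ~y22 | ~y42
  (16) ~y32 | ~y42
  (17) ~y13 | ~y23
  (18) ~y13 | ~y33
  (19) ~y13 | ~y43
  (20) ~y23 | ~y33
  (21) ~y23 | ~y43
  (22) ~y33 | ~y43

Suppose y11 = 0.
Suppose y12 = 1.
From the singleton clause (~y22), y22 = 0.
From the singleton clause (~y32), y32 = 0.
From the singleton clause (~y42), y42 = 0.
Suppose y21 = 1.
From the singleton clause (~y31), y31 = 0.
From the singleton clause (y33), y33 = 1.
From the singleton clause (~y41), y41 = 0.
From the singleton clause (y43), y43 = 1.
Now (~y43) is unsatisfied and unit — conflict.
That branch fails; take y21 = 0 instead.
From the singleton clause (y23), y23 = 1.
From the singleton clause (~y13), y13 = 0.
From the singleton clause (~y33), y33 = 0.
From the singleton clause (y31), y31 = 1.
From the singleton clause (~y41), y41 = 0.
From the singleton clause (y43), y43 = 1.
Now (~y43) is unsatisfied and unit — conflict.
Either choice for y21 ends in contradiction.
That branch fails; take y12 = 0 instead.
From the singleton clause (y13), y13 = 1.
From the singleton clause (~y23), y23 = 0.
From the singleton clause (~y33), y33 = 0.
From the singleton clause (~y43), y43 = 0.
Suppose y21 = 1.
From the singleton clause (~y31), y31 = 0.
From the singleton clause (y32), y32 = 1.
From the singleton clause (~y41), y41 = 0.
From the singleton clause (y42), y42 = 1.
Now (~y42) is unsatisfied and unit — conflict.
That branch fails; take y21 = 0 instead.
From the singleton clause (y22), y22 = 1.
From the singleton clause (~y32), y32 = 0.
From the singleton clause (y31), y31 = 1.
From the singleton clause (~y41), y41 = 0.
From the singleton clause (y42), y42 = 1.
Now (~y42) is unsatisfied and unit — conflict.
Either choice for y21 ends in contradiction.
Either choice for y12 ends in contradiction.
That branch fails; take y11 = 1 instead.
From the singleton clause (~y21), y21 = 0.
From the singleton clause (~y31), y31 = 0.
From the singleton clause (~y41), y41 = 0.
Suppose y22 = 1.
From the singleton clause (~y12), y12 = 0.
From the singleton clause (~y32), y32 = 0.
From the singleton clause (y33), y33 = 1.
From the singleton clause (~y42), y42 = 0.
From the singleton clause (y43), y43 = 1.
Now (~y43) is unsatisfied and unit — conflict.
That branch fails; take y22 = 0 instead.
From the singleton clause (y23), y23 = 1.
From the singleton clause (~y13), y13 = 0.
From the singleton clause (~y33), y33 = 0.
From the singleton clause (y32), y32 = 1.
From the singleton clause (~y12), y12 = 0.
From the singleton clause (~y42), y42 = 0.
From the singleton clause (y43), y43 = 1.
Now (~y43) is unsatisfied and unit — conflict.
Either choice for y22 ends in contradiction.
Either choice for y11 ends in contradiction.

UNSATISFIABLE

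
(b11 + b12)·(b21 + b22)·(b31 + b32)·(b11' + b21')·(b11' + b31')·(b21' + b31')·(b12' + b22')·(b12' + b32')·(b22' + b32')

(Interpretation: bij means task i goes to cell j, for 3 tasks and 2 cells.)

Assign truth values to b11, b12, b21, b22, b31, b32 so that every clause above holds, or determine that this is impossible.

UNSATISFIABLE

Case b11 = 1:
The clause (b21') is unit, so b21 = 0.
The clause (b22) is unit, so b22 = 1.
The clause (b31') is unit, so b31 = 0.
The clause (b32) is unit, so b32 = 1.
That conflicts with the unit clause (b32').
Backtrack on b11: now try b11 = 0.
The clause (b12) is unit, so b12 = 1.
The clause (b22') is unit, so b22 = 0.
The clause (b21) is unit, so b21 = 1.
The clause (b31') is unit, so b31 = 0.
The clause (b32) is unit, so b32 = 1.
That conflicts with the unit clause (b32').
Both values of b11 lead to a conflict.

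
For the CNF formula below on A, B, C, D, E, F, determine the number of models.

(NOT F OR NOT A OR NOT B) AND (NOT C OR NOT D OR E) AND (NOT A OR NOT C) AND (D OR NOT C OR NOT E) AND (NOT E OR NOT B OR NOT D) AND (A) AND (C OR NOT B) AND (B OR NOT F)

4

There are 2^6 = 64 truth assignments over (A, B, C, D, E, F).
Split on F. With F = true, the clauses containing F are satisfied and NOT F drops from the rest; 0 of the 2^5 = 32 assignments to the other variables satisfy what remains.
With F = false, by the same count on the reduced clause set, 4 assignments work.
(One model: A=T, B=F, C=F, D=F, E=F, F=F.)
Total: 0 + 4 = 4.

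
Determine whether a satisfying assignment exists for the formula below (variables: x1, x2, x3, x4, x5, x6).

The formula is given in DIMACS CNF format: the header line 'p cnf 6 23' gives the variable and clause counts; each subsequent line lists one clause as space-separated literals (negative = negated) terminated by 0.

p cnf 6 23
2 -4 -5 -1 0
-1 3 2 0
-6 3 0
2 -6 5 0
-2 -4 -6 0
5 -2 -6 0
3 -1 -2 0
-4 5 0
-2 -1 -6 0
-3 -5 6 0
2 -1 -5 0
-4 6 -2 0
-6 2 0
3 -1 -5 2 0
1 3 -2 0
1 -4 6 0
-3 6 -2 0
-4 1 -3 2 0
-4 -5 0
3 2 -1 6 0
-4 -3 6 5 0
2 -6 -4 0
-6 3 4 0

Yes

Suppose x6 = False.
Suppose x4 = False.
Suppose x3 = False.
Suppose x1 = False.
The clause (¬x2) is unit, so x2 = False.
Every clause is now satisfied; x5 is unconstrained.
A satisfying assignment: x1=False, x2=False, x3=False, x4=False, x5=False, x6=False.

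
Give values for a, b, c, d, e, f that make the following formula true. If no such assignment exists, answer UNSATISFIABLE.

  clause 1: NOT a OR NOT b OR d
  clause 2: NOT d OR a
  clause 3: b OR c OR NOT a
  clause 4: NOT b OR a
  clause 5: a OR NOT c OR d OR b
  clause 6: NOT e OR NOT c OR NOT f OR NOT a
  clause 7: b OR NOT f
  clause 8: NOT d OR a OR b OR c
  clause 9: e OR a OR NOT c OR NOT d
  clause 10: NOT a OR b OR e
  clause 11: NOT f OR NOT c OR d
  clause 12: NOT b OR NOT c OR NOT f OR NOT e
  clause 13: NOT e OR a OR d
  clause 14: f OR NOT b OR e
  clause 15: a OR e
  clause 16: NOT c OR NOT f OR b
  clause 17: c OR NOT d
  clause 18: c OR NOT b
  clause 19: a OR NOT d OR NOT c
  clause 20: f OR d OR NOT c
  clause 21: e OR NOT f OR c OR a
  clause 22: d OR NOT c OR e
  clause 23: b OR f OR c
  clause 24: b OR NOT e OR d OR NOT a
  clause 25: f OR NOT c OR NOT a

Suppose d = true.
From the singleton clause (a), a = true.
From the singleton clause (c), c = true.
From the singleton clause (f), f = true.
From the singleton clause (NOT e), e = false.
From the singleton clause (b), b = true.
This assignment satisfies each clause.

a: true,  b: true,  c: true,  d: true,  e: false,  f: true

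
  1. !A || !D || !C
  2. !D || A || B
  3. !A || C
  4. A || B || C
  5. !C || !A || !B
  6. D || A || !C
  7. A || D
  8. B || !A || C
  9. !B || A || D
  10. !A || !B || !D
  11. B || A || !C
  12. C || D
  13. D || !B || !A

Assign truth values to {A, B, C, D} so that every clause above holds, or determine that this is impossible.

Try A = true.
Unit clause (C) forces C = true.
Unit clause (!D) forces D = false.
Unit clause (!B) forces B = false.
Every clause now holds.

A: true,  B: false,  C: true,  D: false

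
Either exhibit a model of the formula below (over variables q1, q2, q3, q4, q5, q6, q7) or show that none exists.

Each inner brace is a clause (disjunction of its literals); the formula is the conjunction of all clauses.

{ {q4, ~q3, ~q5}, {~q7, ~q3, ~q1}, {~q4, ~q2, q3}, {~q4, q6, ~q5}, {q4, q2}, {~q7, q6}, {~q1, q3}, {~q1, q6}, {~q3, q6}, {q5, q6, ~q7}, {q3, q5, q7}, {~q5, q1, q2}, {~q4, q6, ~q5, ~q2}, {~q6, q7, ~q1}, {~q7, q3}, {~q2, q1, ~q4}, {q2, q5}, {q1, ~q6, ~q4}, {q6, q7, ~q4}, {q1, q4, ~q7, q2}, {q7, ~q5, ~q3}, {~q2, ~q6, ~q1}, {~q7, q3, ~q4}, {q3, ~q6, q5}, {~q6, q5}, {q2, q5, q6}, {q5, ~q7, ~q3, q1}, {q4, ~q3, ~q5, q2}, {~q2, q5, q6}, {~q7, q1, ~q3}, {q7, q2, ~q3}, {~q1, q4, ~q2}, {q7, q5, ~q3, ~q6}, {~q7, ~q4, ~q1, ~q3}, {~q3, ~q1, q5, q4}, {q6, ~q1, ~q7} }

q1 ↦ 0; q2 ↦ 1; q3 ↦ 0; q4 ↦ 0; q5 ↦ 1; q6 ↦ 1; q7 ↦ 0

Branch on q4: set q4 = 0.
From the singleton clause (q2), q2 = 1.
From the singleton clause (~q1), q1 = 0.
Branch on q3: set q3 = 0.
From the singleton clause (~q7), q7 = 0.
From the singleton clause (q5), q5 = 1.
Every clause is now satisfied; q6 is unconstrained.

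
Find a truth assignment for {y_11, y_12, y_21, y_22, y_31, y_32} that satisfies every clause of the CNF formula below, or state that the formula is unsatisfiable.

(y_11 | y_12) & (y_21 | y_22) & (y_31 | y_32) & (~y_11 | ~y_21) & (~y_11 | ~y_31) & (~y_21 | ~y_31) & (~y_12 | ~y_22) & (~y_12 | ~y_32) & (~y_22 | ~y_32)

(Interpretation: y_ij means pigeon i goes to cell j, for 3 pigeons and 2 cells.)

Suppose y_11 = 1.
(~y_21) alone gives y_21 = 0.
(y_22) alone gives y_22 = 1.
(~y_31) alone gives y_31 = 0.
(y_32) alone gives y_32 = 1.
But (~y_32) is also a unit clause — contradiction.
Backtrack on y_11: now try y_11 = 0.
(y_12) alone gives y_12 = 1.
(~y_22) alone gives y_22 = 0.
(y_21) alone gives y_21 = 1.
(~y_31) alone gives y_31 = 0.
(y_32) alone gives y_32 = 1.
But (~y_32) is also a unit clause — contradiction.
Both values of y_11 lead to a conflict.

UNSATISFIABLE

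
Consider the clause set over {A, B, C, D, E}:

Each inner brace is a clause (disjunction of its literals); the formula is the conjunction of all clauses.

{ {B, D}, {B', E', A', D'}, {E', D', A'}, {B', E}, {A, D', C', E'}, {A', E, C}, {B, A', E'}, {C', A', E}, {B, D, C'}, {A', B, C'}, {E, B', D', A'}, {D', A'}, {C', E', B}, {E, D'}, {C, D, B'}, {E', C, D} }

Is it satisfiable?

Try B = 1.
From the singleton clause (E), E = 1.
Try A = 1.
From the singleton clause (D'), D = 0.
From the singleton clause (C), C = 1.
Every clause now holds.
A satisfying assignment: A=1; B=1; C=1; D=0; E=1.

Yes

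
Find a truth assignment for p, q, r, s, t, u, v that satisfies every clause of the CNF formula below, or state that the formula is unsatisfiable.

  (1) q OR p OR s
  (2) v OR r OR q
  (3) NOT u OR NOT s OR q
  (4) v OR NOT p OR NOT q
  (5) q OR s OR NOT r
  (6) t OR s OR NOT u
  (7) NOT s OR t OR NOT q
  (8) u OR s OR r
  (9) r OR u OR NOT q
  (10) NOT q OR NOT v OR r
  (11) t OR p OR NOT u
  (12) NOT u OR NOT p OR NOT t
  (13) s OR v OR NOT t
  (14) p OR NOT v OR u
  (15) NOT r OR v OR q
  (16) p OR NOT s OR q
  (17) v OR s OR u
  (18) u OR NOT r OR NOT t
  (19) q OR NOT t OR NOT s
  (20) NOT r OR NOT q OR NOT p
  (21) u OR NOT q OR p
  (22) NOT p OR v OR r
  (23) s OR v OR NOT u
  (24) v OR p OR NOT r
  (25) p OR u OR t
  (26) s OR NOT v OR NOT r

Branch on q: set q = true.
Branch on v: set v = false.
(NOT p) alone gives p = false.
(u) alone gives u = true.
(t) alone gives t = true.
(s) alone gives s = true.
(NOT r) alone gives r = false.
All clauses are satisfied.

p ↦ false, q ↦ true, r ↦ false, s ↦ true, t ↦ true, u ↦ true, v ↦ false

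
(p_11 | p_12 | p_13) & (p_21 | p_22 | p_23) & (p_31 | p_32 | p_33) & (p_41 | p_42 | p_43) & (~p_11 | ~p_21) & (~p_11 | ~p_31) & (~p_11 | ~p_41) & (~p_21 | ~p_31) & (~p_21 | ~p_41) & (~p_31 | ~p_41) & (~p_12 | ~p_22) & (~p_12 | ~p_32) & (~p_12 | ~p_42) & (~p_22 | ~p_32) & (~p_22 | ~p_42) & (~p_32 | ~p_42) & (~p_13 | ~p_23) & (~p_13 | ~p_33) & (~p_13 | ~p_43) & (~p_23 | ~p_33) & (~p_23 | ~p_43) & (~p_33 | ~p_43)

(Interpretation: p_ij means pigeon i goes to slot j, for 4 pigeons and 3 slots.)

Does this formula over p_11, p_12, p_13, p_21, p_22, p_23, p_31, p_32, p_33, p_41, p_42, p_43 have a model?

Branch on p_11: set p_11 = 0.
Branch on p_12: set p_12 = 1.
From the singleton clause (~p_22), p_22 = 0.
From the singleton clause (~p_32), p_32 = 0.
From the singleton clause (~p_42), p_42 = 0.
Branch on p_21: set p_21 = 1.
From the singleton clause (~p_31), p_31 = 0.
From the singleton clause (p_33), p_33 = 1.
From the singleton clause (~p_41), p_41 = 0.
From the singleton clause (p_43), p_43 = 1.
But (~p_43) is also a unit clause — contradiction.
Undo p_21 and try p_21 = 0.
From the singleton clause (p_23), p_23 = 1.
From the singleton clause (~p_13), p_13 = 0.
From the singleton clause (~p_33), p_33 = 0.
From the singleton clause (p_31), p_31 = 1.
From the singleton clause (~p_41), p_41 = 0.
From the singleton clause (p_43), p_43 = 1.
But (~p_43) is also a unit clause — contradiction.
Both values of p_21 lead to a conflict.
Undo p_12 and try p_12 = 0.
From the singleton clause (p_13), p_13 = 1.
From the singleton clause (~p_23), p_23 = 0.
From the singleton clause (~p_33), p_33 = 0.
From the singleton clause (~p_43), p_43 = 0.
Branch on p_21: set p_21 = 1.
From the singleton clause (~p_31), p_31 = 0.
From the singleton clause (p_32), p_32 = 1.
From the singleton clause (~p_41), p_41 = 0.
From the singleton clause (p_42), p_42 = 1.
But (~p_42) is also a unit clause — contradiction.
Undo p_21 and try p_21 = 0.
From the singleton clause (p_22), p_22 = 1.
From the singleton clause (~p_32), p_32 = 0.
From the singleton clause (p_31), p_31 = 1.
From the singleton clause (~p_41), p_41 = 0.
From the singleton clause (p_42), p_42 = 1.
But (~p_42) is also a unit clause — contradiction.
Both values of p_21 lead to a conflict.
Both values of p_12 lead to a conflict.
Undo p_11 and try p_11 = 1.
From the singleton clause (~p_21), p_21 = 0.
From the singleton clause (~p_31), p_31 = 0.
From the singleton clause (~p_41), p_41 = 0.
Branch on p_22: set p_22 = 1.
From the singleton clause (~p_12), p_12 = 0.
From the singleton clause (~p_32), p_32 = 0.
From the singleton clause (p_33), p_33 = 1.
From the singleton clause (~p_42), p_42 = 0.
From the singleton clause (p_43), p_43 = 1.
But (~p_43) is also a unit clause — contradiction.
Undo p_22 and try p_22 = 0.
From the singleton clause (p_23), p_23 = 1.
From the singleton clause (~p_13), p_13 = 0.
From the singleton clause (~p_33), p_33 = 0.
From the singleton clause (p_32), p_32 = 1.
From the singleton clause (~p_12), p_12 = 0.
From the singleton clause (~p_42), p_42 = 0.
From the singleton clause (p_43), p_43 = 1.
But (~p_43) is also a unit clause — contradiction.
Both values of p_22 lead to a conflict.
Both values of p_11 lead to a conflict.
No assignment satisfies every clause.

No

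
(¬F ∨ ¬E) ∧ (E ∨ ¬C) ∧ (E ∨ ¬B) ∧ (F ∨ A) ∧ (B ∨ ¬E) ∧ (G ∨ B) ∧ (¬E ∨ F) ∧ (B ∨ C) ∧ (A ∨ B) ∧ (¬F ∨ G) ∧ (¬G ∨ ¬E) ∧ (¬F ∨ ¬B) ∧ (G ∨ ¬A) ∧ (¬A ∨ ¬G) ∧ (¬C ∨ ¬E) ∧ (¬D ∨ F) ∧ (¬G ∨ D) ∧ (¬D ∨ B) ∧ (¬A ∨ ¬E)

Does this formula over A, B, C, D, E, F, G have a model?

No, unsatisfiable

Suppose F = False.
From the singleton clause (A), A = True.
From the singleton clause (¬E), E = False.
From the singleton clause (¬C), C = False.
From the singleton clause (¬B), B = False.
That conflicts with the unit clause (B).
Undo F and try F = True.
From the singleton clause (¬E), E = False.
From the singleton clause (¬C), C = False.
From the singleton clause (¬B), B = False.
That conflicts with the unit clause (B).
Neither F = True nor F = False works.
No assignment satisfies every clause.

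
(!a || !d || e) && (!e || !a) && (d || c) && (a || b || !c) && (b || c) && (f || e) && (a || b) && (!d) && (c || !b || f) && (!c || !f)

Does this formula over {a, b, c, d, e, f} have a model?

Yes, satisfiable

(!d) alone gives d = false.
(c) alone gives c = true.
(!f) alone gives f = false.
(e) alone gives e = true.
(!a) alone gives a = false.
(b) alone gives b = true.
Every clause now holds.
A satisfying assignment: a=false; b=true; c=true; d=false; e=true; f=false.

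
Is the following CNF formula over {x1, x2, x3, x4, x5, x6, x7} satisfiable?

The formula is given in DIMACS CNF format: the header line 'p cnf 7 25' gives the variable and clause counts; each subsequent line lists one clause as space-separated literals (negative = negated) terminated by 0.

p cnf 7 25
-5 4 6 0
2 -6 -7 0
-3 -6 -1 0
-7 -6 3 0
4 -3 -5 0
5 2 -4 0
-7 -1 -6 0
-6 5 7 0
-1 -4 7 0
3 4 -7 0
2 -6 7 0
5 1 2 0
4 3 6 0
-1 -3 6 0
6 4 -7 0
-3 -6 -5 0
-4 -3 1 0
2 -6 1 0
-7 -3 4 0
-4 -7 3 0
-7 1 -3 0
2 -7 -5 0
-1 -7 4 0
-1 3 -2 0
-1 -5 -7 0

Yes

Try x5 = True.
Try x4 = True.
Try x1 = False.
The clause (¬x3) is unit, so x3 = False.
The clause (¬x7) is unit, so x7 = False.
Try x2 = False.
The clause (¬x6) is unit, so x6 = False.
This assignment satisfies each clause.
A satisfying assignment: x1 ↦ False, x2 ↦ False, x3 ↦ False, x4 ↦ True, x5 ↦ True, x6 ↦ False, x7 ↦ False.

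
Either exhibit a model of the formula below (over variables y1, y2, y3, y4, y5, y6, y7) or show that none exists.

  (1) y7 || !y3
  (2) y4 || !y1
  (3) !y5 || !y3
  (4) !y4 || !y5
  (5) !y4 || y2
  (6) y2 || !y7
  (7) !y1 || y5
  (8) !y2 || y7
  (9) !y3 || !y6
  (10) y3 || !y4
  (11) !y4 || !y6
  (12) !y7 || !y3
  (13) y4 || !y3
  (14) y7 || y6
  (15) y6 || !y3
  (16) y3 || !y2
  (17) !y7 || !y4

y1=false; y2=false; y3=false; y4=false; y5=true; y6=true; y7=false

Case y7 = false:
The clause (!y3) is unit, so y3 = false.
The clause (!y2) is unit, so y2 = false.
The clause (!y4) is unit, so y4 = false.
The clause (!y1) is unit, so y1 = false.
The clause (y6) is unit, so y6 = true.
No clause remains; y5 is free.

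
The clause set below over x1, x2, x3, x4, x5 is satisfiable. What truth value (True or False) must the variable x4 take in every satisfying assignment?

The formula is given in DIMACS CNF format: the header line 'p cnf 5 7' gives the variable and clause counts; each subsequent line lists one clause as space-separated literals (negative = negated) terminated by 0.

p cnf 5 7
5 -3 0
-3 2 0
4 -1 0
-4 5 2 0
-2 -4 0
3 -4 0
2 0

Suppose x4 = True.
Unit clause (¬x2) forces x2 = False.
Now (x2) is unsatisfied and unit — conflict.
So every satisfying assignment has x4 = False.

False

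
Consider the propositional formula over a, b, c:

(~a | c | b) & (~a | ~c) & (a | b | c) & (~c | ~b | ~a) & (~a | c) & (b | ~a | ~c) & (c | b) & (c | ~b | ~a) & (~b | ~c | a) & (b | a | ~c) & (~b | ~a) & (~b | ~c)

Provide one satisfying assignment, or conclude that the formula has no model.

a ↦ 0, b ↦ 1, c ↦ 0

Suppose a = 0.
Suppose b = 1.
(~c) alone gives c = 0.
Every clause now holds.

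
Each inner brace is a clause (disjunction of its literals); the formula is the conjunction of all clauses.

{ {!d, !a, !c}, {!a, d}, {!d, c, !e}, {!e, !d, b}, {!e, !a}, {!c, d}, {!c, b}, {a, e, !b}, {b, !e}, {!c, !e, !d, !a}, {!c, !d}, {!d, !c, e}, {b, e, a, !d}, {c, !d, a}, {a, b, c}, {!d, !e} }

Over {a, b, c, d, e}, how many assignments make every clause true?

3

There are 2^5 = 32 truth assignments over (a, b, c, d, e).
Split on d. With d = true, the clauses containing d are satisfied and !d drops from the rest; 2 of the 2^4 = 16 assignments to the other variables satisfy what remains.
With d = false, by the same count on the reduced clause set, 1 assignment works.
(One model: a=F, b=T, c=F, d=F, e=T.)
Total: 2 + 1 = 3.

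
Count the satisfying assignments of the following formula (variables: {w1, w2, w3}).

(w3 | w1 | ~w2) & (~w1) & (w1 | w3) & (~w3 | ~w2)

1

There are 2^3 = 8 truth assignments over (w1, w2, w3).
Check each against the 4 clauses (columns in the order w1, w2, w3):
  F F F  ✗ fails (w1 | w3)
  F F T  ✓ satisfies all
  F T F  ✗ fails (w3 | w1 | ~w2)
  F T T  ✗ fails (~w3 | ~w2)
  T F F  ✗ fails (~w1)
  T F T  ✗ fails (~w1)
  T T F  ✗ fails (~w1)
  T T T  ✗ fails (~w1)
1 of the 8 rows is a model.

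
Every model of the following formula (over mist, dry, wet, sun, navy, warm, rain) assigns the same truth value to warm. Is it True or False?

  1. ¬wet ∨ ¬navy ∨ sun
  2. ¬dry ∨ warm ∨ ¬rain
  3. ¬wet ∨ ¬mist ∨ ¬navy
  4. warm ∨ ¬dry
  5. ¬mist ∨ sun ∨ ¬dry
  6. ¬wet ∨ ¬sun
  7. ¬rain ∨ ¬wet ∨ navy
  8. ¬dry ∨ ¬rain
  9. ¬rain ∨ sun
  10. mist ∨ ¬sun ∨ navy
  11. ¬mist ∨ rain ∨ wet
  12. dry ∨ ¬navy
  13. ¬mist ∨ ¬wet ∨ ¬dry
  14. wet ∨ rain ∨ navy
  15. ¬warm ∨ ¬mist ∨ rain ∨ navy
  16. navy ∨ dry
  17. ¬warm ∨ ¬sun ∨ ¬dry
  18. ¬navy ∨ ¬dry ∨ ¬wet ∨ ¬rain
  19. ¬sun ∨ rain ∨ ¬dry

True

Suppose warm = False.
From the singleton clause (¬dry), dry = False.
From the singleton clause (¬navy), navy = False.
But (navy) is also a unit clause — contradiction.
So every satisfying assignment has warm = True.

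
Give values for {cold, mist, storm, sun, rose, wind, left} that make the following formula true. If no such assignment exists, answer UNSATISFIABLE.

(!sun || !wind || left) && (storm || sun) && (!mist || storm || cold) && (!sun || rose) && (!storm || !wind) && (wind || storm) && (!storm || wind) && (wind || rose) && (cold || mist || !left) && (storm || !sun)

Suppose storm = true.
From the singleton clause (!wind), wind = false.
That conflicts with the unit clause (wind).
Undo storm and try storm = false.
From the singleton clause (sun), sun = true.
That conflicts with the unit clause (!sun).
Neither storm = true nor storm = false works.

UNSATISFIABLE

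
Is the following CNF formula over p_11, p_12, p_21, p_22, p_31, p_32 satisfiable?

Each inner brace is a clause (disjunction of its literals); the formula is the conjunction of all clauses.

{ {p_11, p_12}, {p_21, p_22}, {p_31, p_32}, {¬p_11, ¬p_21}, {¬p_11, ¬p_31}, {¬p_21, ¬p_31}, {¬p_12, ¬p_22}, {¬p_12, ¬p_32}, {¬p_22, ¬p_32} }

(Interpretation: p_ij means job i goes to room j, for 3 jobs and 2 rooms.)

No, unsatisfiable

Try p_11 = True.
The clause (¬p_21) is unit, so p_21 = False.
The clause (p_22) is unit, so p_22 = True.
The clause (¬p_31) is unit, so p_31 = False.
The clause (p_32) is unit, so p_32 = True.
But (¬p_32) is also a unit clause — contradiction.
That branch fails; take p_11 = False instead.
The clause (p_12) is unit, so p_12 = True.
The clause (¬p_22) is unit, so p_22 = False.
The clause (p_21) is unit, so p_21 = True.
The clause (¬p_31) is unit, so p_31 = False.
The clause (p_32) is unit, so p_32 = True.
But (¬p_32) is also a unit clause — contradiction.
Neither p_11 = True nor p_11 = False works.
No assignment satisfies every clause.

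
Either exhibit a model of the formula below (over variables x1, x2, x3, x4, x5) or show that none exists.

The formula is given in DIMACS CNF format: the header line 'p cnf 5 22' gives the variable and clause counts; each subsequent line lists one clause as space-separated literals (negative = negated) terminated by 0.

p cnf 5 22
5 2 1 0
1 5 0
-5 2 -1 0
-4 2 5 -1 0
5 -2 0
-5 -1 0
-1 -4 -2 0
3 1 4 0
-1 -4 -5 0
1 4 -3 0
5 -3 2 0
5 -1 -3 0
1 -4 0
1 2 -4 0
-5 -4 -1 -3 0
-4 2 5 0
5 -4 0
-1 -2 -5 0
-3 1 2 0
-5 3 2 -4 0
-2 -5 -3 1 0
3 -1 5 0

UNSATISFIABLE

Try x1 = True.
Unit clause (¬x5) forces x5 = False.
Unit clause (¬x2) forces x2 = False.
Unit clause (¬x4) forces x4 = False.
Unit clause (¬x3) forces x3 = False.
That conflicts with the unit clause (x3).
That branch fails; take x1 = False instead.
Unit clause (x5) forces x5 = True.
Unit clause (¬x4) forces x4 = False.
Unit clause (x3) forces x3 = True.
That conflicts with the unit clause (¬x3).
Neither x1 = True nor x1 = False works.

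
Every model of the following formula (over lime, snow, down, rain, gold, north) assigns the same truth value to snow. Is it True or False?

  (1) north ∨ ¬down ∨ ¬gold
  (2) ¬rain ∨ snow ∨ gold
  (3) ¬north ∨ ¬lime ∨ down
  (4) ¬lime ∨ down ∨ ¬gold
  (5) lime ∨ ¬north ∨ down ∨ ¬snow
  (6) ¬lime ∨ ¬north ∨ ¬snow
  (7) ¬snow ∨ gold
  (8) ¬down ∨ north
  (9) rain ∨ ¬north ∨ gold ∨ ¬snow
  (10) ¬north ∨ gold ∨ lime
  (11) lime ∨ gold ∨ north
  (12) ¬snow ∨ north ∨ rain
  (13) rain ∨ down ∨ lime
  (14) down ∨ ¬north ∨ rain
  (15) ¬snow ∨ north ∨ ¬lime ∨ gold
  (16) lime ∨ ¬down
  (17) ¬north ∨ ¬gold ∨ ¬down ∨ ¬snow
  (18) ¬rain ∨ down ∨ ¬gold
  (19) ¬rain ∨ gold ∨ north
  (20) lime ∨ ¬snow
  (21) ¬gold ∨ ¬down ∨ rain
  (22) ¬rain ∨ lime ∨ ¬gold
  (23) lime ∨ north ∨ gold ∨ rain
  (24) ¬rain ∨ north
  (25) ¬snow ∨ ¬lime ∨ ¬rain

False

Suppose snow = True.
The clause (gold) is unit, so gold = True.
The clause (lime) is unit, so lime = True.
The clause (down) is unit, so down = True.
The clause (north) is unit, so north = True.
Now (¬north) is unsatisfied and unit — conflict.
So every satisfying assignment has snow = False.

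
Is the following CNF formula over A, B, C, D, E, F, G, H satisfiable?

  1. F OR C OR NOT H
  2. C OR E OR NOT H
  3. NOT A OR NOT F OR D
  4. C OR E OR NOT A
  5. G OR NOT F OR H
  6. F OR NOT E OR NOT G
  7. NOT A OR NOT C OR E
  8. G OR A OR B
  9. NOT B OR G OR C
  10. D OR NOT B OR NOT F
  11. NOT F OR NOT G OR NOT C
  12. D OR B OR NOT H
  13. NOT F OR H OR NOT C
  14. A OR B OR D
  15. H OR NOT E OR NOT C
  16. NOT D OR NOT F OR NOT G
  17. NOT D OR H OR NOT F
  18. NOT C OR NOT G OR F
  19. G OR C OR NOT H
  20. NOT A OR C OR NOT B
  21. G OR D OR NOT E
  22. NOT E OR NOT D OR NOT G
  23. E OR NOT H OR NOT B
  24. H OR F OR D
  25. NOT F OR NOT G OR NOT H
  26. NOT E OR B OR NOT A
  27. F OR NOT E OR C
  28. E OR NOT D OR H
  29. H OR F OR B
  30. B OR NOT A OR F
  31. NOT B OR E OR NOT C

Suppose F = false.
Suppose C = true.
The clause (NOT G) is unit, so G = false.
Suppose A = true.
The clause (E) is unit, so E = true.
The clause (H) is unit, so H = true.
The clause (D) is unit, so D = true.
The clause (B) is unit, so B = true.
Every clause now holds.
A satisfying assignment: A=true, B=true, C=true, D=true, E=true, F=false, G=false, H=true.

Satisfiable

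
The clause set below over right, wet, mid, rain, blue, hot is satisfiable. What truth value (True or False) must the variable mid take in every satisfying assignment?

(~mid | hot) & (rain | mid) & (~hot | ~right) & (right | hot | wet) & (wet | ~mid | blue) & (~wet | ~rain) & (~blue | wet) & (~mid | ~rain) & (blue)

Suppose mid = 0.
Unit clause (rain) forces rain = 1.
Unit clause (~wet) forces wet = 0.
Unit clause (~blue) forces blue = 0.
But (blue) is also a unit clause — contradiction.
So every satisfying assignment has mid = True.

True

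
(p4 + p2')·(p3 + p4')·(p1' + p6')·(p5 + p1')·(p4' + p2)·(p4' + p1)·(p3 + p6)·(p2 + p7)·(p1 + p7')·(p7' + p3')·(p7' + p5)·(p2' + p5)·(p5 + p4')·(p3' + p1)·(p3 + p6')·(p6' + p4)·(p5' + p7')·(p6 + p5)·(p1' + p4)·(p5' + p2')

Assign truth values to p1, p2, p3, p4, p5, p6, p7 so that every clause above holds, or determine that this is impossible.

UNSATISFIABLE

Branch on p4: set p4 = 1.
The clause (p3) is unit, so p3 = 1.
The clause (p2) is unit, so p2 = 1.
The clause (p1) is unit, so p1 = 1.
The clause (p6') is unit, so p6 = 0.
The clause (p5) is unit, so p5 = 1.
Now (p5') is unsatisfied and unit — conflict.
Backtrack on p4: now try p4 = 0.
The clause (p2') is unit, so p2 = 0.
The clause (p7) is unit, so p7 = 1.
The clause (p1) is unit, so p1 = 1.
Now (p1') is unsatisfied and unit — conflict.
Either choice for p4 ends in contradiction.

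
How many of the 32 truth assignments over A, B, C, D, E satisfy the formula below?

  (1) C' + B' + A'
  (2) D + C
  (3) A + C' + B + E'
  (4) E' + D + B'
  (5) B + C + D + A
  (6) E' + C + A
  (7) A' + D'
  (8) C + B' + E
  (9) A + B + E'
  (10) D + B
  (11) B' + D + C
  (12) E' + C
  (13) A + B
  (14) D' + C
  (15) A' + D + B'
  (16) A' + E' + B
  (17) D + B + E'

3

There are 2^5 = 32 truth assignments over (A, B, C, D, E).
Split on D. With D = 1, the clauses containing D are satisfied and D' drops from the rest; 2 of the 2^4 = 16 assignments to the other variables satisfy what remains.
With D = 0, by the same count on the reduced clause set, 1 assignment works.
Total: 2 + 1 = 3.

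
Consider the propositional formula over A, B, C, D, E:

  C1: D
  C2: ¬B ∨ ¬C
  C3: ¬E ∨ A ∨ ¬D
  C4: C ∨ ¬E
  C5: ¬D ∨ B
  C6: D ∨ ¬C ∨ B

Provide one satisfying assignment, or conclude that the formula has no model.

A: True, B: True, C: False, D: True, E: False

(D) alone gives D = True.
(B) alone gives B = True.
(¬C) alone gives C = False.
(¬E) alone gives E = False.
All clauses hold; A can take either value.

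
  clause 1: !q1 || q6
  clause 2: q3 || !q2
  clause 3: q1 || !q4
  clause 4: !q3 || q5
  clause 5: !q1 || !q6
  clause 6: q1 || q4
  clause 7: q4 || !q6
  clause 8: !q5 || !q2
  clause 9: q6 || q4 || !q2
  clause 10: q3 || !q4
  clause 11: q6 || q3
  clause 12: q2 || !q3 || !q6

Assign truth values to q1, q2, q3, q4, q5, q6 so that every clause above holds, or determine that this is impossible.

Case q1 = false:
From the singleton clause (!q4), q4 = false.
But (q4) is also a unit clause — contradiction.
So q1 must be the other value — set q1 = true.
From the singleton clause (q6), q6 = true.
But (!q6) is also a unit clause — contradiction.
Either choice for q1 ends in contradiction.

UNSATISFIABLE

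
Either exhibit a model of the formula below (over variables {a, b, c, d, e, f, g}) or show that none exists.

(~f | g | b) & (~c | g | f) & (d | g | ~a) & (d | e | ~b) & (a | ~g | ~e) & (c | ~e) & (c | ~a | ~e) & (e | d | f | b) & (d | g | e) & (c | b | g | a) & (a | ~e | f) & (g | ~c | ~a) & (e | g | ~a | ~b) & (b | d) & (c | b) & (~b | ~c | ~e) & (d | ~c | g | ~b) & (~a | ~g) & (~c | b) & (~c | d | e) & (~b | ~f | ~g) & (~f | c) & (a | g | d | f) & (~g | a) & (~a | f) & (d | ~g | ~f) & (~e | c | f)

Branch on c: set c = 0.
From the singleton clause (~e), e = 0.
From the singleton clause (b), b = 1.
From the singleton clause (d), d = 1.
From the singleton clause (~f), f = 0.
From the singleton clause (~a), a = 0.
From the singleton clause (~g), g = 0.
Every clause now holds.

a: 0; b: 1; c: 0; d: 1; e: 0; f: 0; g: 0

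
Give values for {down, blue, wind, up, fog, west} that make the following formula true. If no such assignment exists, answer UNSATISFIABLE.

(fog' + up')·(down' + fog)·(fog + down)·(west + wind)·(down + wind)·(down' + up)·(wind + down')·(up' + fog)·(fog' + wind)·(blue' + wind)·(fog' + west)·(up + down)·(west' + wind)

UNSATISFIABLE

Try fog = 0.
From the singleton clause (down'), down = 0.
That conflicts with the unit clause (down).
So fog must be the other value — set fog = 1.
From the singleton clause (up'), up = 0.
From the singleton clause (down'), down = 0.
That conflicts with the unit clause (down).
Neither fog = 1 nor fog = 0 works.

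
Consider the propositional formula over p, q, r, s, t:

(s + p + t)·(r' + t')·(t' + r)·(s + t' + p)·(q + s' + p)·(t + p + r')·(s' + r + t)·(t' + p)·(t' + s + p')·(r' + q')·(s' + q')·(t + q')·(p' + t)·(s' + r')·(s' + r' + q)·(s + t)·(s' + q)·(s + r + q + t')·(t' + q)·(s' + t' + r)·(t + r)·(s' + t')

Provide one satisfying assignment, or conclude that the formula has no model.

UNSATISFIABLE

Try r = 0.
Unit clause (t') forces t = 0.
But (t) is also a unit clause — contradiction.
That branch fails; take r = 1 instead.
Unit clause (t') forces t = 0.
Unit clause (p) forces p = 1.
But (p') is also a unit clause — contradiction.
Either choice for r ends in contradiction.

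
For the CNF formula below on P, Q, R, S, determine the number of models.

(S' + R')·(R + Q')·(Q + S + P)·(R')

There are 2^4 = 16 truth assignments over (P, Q, R, S).
Split on P. With P = 1, the clauses containing P are satisfied and P' drops from the rest; 2 of the 2^3 = 8 assignments to the other variables satisfy what remains.
With P = 0, by the same count on the reduced clause set, 1 assignment works.
(One model: P=F, Q=F, R=F, S=T.)
Total: 2 + 1 = 3.

3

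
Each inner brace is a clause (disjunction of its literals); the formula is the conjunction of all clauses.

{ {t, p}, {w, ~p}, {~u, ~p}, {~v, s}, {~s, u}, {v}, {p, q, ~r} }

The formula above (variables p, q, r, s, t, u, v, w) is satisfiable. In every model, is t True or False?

Suppose t = 0.
Unit clause (p) forces p = 1.
Unit clause (w) forces w = 1.
Unit clause (~u) forces u = 0.
Unit clause (~s) forces s = 0.
Unit clause (~v) forces v = 0.
But (v) is also a unit clause — contradiction.
So every satisfying assignment has t = True.

True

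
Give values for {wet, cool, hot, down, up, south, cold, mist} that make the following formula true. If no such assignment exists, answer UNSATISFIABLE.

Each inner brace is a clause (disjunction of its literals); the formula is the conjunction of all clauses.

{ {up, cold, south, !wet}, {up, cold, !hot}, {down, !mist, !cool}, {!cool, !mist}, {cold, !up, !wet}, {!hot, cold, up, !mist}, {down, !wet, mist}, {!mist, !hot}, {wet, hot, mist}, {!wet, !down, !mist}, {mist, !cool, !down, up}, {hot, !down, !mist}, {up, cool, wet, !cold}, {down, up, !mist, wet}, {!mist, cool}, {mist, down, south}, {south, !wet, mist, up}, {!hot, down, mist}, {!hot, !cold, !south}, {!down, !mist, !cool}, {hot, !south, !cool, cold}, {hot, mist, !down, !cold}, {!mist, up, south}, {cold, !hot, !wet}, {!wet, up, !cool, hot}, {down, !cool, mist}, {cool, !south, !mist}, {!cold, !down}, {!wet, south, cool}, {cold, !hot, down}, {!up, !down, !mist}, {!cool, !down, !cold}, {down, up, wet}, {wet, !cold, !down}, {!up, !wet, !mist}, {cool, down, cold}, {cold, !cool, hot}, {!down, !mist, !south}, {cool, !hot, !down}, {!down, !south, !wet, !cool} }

Branch on cool: set cool = true.
(!mist) alone gives mist = false.
(down) alone gives down = true.
(up) alone gives up = true.
(!cold) alone gives cold = false.
(!wet) alone gives wet = false.
(hot) alone gives hot = true.
No clause remains; south is free.

wet=false,  cool=true,  hot=true,  down=true,  up=true,  south=false,  cold=false,  mist=false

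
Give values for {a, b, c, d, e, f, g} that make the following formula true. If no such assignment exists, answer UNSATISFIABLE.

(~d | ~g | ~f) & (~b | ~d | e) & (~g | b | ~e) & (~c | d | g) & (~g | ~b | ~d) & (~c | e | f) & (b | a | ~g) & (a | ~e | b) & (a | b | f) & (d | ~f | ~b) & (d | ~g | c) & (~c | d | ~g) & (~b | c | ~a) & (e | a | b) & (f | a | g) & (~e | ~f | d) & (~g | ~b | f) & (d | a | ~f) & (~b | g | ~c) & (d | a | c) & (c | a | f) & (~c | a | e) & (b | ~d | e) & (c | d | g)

a=1,  b=0,  c=1,  d=1,  e=1,  f=0,  g=0

Suppose d = 1.
Suppose g = 0.
Suppose b = 0.
(e) alone gives e = 1.
(a) alone gives a = 1.
All clauses hold; c, f can take either value.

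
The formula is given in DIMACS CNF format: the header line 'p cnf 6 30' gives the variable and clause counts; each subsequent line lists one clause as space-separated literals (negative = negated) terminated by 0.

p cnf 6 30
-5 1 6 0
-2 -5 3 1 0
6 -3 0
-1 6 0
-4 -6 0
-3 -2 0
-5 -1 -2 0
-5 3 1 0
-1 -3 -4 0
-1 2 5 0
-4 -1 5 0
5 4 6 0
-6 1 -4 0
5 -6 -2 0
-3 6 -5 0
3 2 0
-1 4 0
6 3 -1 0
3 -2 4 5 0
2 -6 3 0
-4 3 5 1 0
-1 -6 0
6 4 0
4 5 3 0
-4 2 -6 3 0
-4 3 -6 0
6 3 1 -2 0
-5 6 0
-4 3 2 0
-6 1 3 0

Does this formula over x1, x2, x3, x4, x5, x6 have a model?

Yes

Suppose x6 = True.
From the singleton clause (¬x4), x4 = False.
From the singleton clause (¬x1), x1 = False.
From the singleton clause (x3), x3 = True.
From the singleton clause (¬x2), x2 = False.
No clause remains; x5 is free.
A satisfying assignment: x1=False, x2=False, x3=True, x4=False, x5=True, x6=True.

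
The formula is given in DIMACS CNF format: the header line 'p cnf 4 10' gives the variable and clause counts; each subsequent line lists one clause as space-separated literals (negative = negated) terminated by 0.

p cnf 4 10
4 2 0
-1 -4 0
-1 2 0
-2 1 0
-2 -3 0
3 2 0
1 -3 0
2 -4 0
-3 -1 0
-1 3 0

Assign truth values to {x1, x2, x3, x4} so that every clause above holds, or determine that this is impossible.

UNSATISFIABLE

Suppose x4 = True.
From the singleton clause (¬x1), x1 = False.
From the singleton clause (¬x2), x2 = False.
Now (x2) is unsatisfied and unit — conflict.
So x4 must be the other value — set x4 = False.
From the singleton clause (x2), x2 = True.
From the singleton clause (x1), x1 = True.
From the singleton clause (¬x3), x3 = False.
Now (x3) is unsatisfied and unit — conflict.
Either choice for x4 ends in contradiction.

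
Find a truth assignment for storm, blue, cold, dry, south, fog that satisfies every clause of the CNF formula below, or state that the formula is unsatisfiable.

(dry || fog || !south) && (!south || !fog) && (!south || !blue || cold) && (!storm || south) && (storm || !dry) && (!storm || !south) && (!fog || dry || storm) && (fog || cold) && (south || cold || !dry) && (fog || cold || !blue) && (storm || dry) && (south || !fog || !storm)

Try south = false.
Unit clause (!storm) forces storm = false.
Unit clause (!dry) forces dry = false.
That conflicts with the unit clause (dry).
Backtrack on south: now try south = true.
Unit clause (!fog) forces fog = false.
Unit clause (dry) forces dry = true.
Unit clause (storm) forces storm = true.
That conflicts with the unit clause (!storm).
Neither south = true nor south = false works.

UNSATISFIABLE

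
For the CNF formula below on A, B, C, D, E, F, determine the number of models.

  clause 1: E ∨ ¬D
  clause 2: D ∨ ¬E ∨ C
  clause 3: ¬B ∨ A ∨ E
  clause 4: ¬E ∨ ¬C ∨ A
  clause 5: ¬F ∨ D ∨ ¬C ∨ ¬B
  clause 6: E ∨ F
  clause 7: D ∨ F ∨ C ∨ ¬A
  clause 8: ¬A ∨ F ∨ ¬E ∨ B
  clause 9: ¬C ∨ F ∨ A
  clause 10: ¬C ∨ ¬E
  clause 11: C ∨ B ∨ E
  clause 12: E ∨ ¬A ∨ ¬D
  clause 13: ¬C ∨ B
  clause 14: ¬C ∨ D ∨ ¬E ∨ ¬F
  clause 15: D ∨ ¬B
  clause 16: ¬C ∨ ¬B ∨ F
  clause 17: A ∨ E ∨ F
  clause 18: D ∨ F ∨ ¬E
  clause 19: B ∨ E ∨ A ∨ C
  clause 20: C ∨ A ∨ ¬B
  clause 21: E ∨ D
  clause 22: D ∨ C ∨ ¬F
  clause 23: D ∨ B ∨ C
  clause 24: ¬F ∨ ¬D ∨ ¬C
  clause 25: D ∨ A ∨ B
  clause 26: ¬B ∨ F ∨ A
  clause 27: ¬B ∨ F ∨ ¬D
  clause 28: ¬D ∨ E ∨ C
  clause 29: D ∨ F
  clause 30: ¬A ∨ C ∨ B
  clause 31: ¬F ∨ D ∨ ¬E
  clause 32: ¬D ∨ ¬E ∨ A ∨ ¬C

There are 2^6 = 64 truth assignments over (A, B, C, D, E, F).
Split on A. With A = True, the clauses containing A are satisfied and ¬A drops from the rest; 1 of the 2^5 = 32 assignments to the other variables satisfy what remains.
With A = False, by the same count on the reduced clause set, 2 assignments work.
Total: 1 + 2 = 3.

3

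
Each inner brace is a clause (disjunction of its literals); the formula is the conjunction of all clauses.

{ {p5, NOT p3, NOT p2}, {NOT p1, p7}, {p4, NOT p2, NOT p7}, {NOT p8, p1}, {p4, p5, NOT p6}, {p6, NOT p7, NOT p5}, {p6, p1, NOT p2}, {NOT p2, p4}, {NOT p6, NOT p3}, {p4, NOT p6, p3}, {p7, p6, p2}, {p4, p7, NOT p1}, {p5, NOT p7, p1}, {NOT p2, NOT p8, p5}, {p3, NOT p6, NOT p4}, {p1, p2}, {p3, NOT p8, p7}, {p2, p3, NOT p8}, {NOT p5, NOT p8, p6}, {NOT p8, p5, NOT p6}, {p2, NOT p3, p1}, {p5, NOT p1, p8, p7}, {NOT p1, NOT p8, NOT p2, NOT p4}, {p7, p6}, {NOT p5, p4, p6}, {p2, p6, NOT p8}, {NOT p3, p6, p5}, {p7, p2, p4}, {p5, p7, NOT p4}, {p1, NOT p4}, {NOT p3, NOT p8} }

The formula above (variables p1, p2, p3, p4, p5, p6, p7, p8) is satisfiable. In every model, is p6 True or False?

Suppose p6 = true.
Unit clause (NOT p3) forces p3 = false.
Unit clause (p4) forces p4 = true.
But (NOT p4) is also a unit clause — contradiction.
So every satisfying assignment has p6 = False.

False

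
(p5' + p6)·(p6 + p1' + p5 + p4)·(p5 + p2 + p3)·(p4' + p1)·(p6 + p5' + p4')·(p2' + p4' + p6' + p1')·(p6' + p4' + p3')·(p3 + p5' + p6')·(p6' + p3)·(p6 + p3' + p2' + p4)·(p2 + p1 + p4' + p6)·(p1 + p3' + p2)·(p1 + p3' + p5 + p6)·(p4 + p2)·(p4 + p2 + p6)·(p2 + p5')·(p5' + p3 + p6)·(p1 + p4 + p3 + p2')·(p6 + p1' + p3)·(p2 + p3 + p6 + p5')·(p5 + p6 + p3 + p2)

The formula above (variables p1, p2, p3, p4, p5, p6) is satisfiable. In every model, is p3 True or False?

Suppose p3 = 0.
(p6') alone gives p6 = 0.
(p5') alone gives p5 = 0.
(p2) alone gives p2 = 1.
(p1') alone gives p1 = 0.
(p4') alone gives p4 = 0.
Now (p4) is unsatisfied and unit — conflict.
So every satisfying assignment has p3 = True.

True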